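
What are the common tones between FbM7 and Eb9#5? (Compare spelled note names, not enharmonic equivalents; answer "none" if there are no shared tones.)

E♭

FbM7 = F♭, A♭, C♭, E♭.
Eb9#5 = E♭, G, B, D♭, F.
Shared: E♭.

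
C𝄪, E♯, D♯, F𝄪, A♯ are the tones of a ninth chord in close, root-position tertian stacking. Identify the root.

D♯

Stacking in thirds gives D♯ – F𝄪 – A♯ – C𝄪 – E♯, so D♯ is the root — D♯ major ninth.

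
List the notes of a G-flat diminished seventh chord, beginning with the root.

G-flat diminished seventh: diminished seventh on G-flat.
G-flat — root
B-double-flat — minor 3rd
D-double-flat — diminished 5th
F-double-flat — diminished 7th

G-flat – B-double-flat – D-double-flat – F-double-flat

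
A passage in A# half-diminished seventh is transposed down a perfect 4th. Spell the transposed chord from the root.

A-sharp down a perfect 4th → E-sharp. New chord: E-sharp half-diminished seventh.
- root: E-sharp
- minor 3rd: G-sharp
- diminished 5th: B
- minor 7th: D-sharp

E-sharp, G-sharp, B, D-sharp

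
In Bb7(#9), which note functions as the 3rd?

Bb7(#9) is built on Bb; its 3rd is a major 3rd above the root.
A third above B uses the letter D, and the major 3rd above Bb is D.

D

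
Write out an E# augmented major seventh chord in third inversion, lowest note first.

D-double-sharp, E-sharp, G-double-sharp, B-double-sharp

E# augmented major seventh = E-sharp–G-double-sharp–B-double-sharp–D-double-sharp; third inversion → seventh (D-double-sharp) lowest.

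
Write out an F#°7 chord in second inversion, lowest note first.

In root position, F#°7 is F#–A–C–Eb.
Second inversion puts the fifth (C) in the bass.

C, Eb, F#, A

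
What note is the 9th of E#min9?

F##

Root of E#min9 = E#. The 9th is a major 9th: E# up a major 9th → F##.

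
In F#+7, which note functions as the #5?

F#+7 is built on F#; its 5th is an augmented 5th above the root.
A fifth above F uses the letter C, and the augmented 5th above F# is C##.

C##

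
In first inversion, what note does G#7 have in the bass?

B#

G#7 = G#–B#–D#–F#. First inversion → third in the bass = B#.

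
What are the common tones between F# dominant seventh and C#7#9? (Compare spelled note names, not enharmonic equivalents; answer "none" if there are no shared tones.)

C♯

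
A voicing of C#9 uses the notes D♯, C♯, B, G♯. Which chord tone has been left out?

The full C#9 chord is C♯, E♯, G♯, B, D♯.
Comparing with the voicing, the major 3rd (3rd) — E♯ — is absent.

E♯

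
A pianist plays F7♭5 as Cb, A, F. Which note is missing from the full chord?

Eb

The full F7♭5 chord is F, A, Cb, Eb.
Comparing with the voicing, the minor 7th (7th) — Eb — is absent.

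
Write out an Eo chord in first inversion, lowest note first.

G, B♭, E

Eo = E–G–B♭; first inversion → third (G) lowest.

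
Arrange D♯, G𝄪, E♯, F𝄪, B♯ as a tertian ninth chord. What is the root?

E♯

Stacking in thirds gives E♯ – G𝄪 – B♯ – D♯ – F𝄪, so E♯ is the root — E♯ dominant ninth.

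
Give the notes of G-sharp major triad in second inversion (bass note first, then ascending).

D#, G#, B#

G-sharp major triad = G#–B#–D#; second inversion → fifth (D#) lowest.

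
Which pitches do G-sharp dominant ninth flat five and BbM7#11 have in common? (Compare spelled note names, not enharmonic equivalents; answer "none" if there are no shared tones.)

G-sharp dominant ninth flat five = G♯, B♯, D, F♯, A♯.
BbM7#11 = B♭, D, F, A, E.
Shared: D.

D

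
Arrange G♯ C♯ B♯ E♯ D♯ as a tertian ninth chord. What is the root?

Arranged so that each adjacent pair is a third by letter name: C♯ – E♯ – G♯ – B♯ – D♯.
The bottom of that stack, C♯, is the root (this is C♯ major ninth).

C♯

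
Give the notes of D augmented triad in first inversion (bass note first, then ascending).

D augmented triad = D–F#–A#; first inversion → third (F#) lowest.

F# – A# – D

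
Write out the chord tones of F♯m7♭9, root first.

F#  A  C#  E  G

Root F#, quality minor seventh flat nine:
F# — root
A — minor 3rd
C# — perfect 5th
E — minor 7th
G — minor 9th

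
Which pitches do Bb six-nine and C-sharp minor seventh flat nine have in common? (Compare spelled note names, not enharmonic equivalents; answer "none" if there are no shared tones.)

Bb six-nine: B-flat D F G C
C-sharp minor seventh flat nine: C-sharp E G-sharp B D
Common to both → D.

D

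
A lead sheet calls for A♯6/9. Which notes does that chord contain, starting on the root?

A♯6/9 is a six-nine built on A#.
Root: A#
Major 3rd (3rd): C##
Perfect 5th (5th): E#
Major 6th (6th): F##
Major 9th (9th): B#

A#, C##, E#, F##, B#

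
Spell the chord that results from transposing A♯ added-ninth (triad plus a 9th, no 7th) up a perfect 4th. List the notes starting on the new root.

D-sharp  F-double-sharp  A-sharp  E-sharp

A perfect 4th up from A-sharp is D-sharp, so the new chord is D-sharp added-ninth.
D-sharp — root
F-double-sharp — major 3rd
A-sharp — perfect 5th
E-sharp — major 9th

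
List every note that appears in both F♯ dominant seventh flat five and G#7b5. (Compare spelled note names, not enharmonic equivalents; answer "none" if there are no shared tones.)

F#

F♯ dominant seventh flat five: F# A# C E
G#7b5: G# B# D F#
Common to both → F#.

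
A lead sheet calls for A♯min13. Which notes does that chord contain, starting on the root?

A#, C#, E#, G#, B#, D#, F##

Root A#, quality minor thirteenth:
Root: A#
Minor 3rd (3rd): C#
Perfect 5th (5th): E#
Minor 7th (7th): G#
Major 9th (9th): B#
Perfect 11th (11th): D#
Major 13th (13th): F##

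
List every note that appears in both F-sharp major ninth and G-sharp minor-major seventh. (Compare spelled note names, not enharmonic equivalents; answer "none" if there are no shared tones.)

G#

F-sharp major ninth: F# A# C# E# G#
G-sharp minor-major seventh: G# B D# F##
Common to both → G#.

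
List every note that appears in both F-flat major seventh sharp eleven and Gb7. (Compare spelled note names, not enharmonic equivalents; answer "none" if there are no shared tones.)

F♭ B♭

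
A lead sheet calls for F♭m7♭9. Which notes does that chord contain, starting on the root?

F♭m7♭9 is a minor seventh flat nine built on Fb.
root → Fb
3rd (minor 3rd) → Abb
5th (perfect 5th) → Cb
7th (minor 7th) → Ebb
9th (minor 9th) → Gbb

Fb, Abb, Cb, Ebb, Gbb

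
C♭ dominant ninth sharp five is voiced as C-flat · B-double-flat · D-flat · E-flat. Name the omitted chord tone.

C♭ dominant ninth sharp five = C-flat, E-flat, G, B-double-flat, D-flat. The voicing lacks the 5th (augmented 5th), G.

G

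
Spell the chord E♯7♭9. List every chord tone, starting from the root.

E# – G## – B# – D# – F#

E♯7♭9 is a dominant seventh flat nine built on E#.
root → E#
3rd (major 3rd) → G##
5th (perfect 5th) → B#
7th (minor 7th) → D#
9th (minor 9th) → F#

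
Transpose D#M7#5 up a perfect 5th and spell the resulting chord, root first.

A#, C##, E##, G##

Transposed root: D# → A# (perfect 5th up). So we spell A# augmented major seventh:
root → A#
3rd (major 3rd) → C##
5th (augmented 5th) → E##
7th (major 7th) → G##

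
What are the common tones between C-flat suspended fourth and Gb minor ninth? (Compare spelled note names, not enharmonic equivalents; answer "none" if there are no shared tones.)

F-flat G-flat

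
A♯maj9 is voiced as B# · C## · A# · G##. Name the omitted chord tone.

E#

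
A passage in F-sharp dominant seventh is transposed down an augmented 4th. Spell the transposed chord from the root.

F-sharp down an augmented 4th → C. New chord: C dominant seventh.
- root: C
- major 3rd: E
- perfect 5th: G
- minor 7th: B-flat

C, E, G, B-flat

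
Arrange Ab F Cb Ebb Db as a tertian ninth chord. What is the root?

Db

Arranged so that each adjacent pair is a third by letter name: Db – F – Ab – Cb – Ebb.
The bottom of that stack, Db, is the root (this is Db dominant seventh flat nine).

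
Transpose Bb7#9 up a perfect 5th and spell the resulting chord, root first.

A perfect 5th up from B♭ is F, so the new chord is F dominant seventh sharp nine.
F — root
A — major 3rd
C — perfect 5th
E♭ — minor 7th
G♯ — augmented 9th

F, A, C, E♭, G♯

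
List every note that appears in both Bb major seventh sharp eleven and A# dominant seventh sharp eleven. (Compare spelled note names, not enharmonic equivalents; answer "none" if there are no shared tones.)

Bb major seventh sharp eleven: B-flat D F A E
A# dominant seventh sharp eleven: A-sharp C-double-sharp E-sharp G-sharp D-double-sharp
Common to both → none.

none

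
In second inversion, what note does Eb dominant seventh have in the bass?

Bb

Eb dominant seventh = Eb–G–Bb–Db. Second inversion → fifth in the bass = Bb.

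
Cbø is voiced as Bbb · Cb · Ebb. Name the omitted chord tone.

Gbb

The full Cbø chord is Cb, Ebb, Gbb, Bbb.
Comparing with the voicing, the diminished 5th (5th) — Gbb — is absent.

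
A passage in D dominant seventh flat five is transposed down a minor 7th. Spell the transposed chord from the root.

E, G-sharp, B-flat, D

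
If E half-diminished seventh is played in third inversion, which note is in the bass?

E half-diminished seventh = E–G–B-flat–D. Third inversion → seventh in the bass = D.

D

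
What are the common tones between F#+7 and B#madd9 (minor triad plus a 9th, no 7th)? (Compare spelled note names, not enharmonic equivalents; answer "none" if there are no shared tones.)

F#+7: F# A# C## E
B#madd9: B# D# F## C##
Common to both → C##.

C##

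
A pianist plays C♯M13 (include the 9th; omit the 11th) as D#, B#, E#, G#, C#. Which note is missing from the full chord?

A#

C♯M13 = C#, E#, G#, B#, D#, A#. The voicing lacks the 13th (major 13th), A#.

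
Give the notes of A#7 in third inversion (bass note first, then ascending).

G#, A#, C##, E#

A#7 = A#–C##–E#–G#; third inversion → seventh (G#) lowest.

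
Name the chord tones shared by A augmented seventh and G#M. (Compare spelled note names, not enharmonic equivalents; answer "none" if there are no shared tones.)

none

A augmented seventh: A C♯ E♯ G
G#M: G♯ B♯ D♯
Common to both → none.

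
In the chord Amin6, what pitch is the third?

Root of Amin6 = A. The 3rd is a minor 3rd: A up a minor 3rd → C.

C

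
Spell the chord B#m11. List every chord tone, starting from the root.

B♯, D♯, F𝄪, A♯, C𝄪, E♯

B#m11 is a minor eleventh built on B♯.
- root: B♯
- minor 3rd: D♯
- perfect 5th: F𝄪
- minor 7th: A♯
- major 9th: C𝄪
- perfect 11th: E♯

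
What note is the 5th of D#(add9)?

Root of D#(add9) = D#. The 5th is a perfect 5th: D# up a perfect 5th → A#.

A#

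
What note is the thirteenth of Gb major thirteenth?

Eb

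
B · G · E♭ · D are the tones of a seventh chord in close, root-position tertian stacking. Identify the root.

E♭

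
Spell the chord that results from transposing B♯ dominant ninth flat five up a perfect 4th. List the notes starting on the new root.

E-sharp – G-double-sharp – B – D-sharp – F-double-sharp

Transposed root: B-sharp → E-sharp (perfect 4th up). So we spell E-sharp dominant ninth flat five:
Root: E-sharp
Major 3rd (3rd): G-double-sharp
Diminished 5th (5th): B
Minor 7th (7th): D-sharp
Major 9th (9th): F-double-sharp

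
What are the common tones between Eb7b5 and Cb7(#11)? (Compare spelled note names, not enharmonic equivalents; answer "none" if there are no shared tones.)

Eb  Bbb

Eb7b5 = Eb, G, Bbb, Db.
Cb7(#11) = Cb, Eb, Gb, Bbb, F.
Shared: Eb, Bbb.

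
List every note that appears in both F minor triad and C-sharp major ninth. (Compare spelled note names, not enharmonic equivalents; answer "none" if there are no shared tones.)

none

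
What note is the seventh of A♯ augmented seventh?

G#

A♯ augmented seventh is built on A#; its 7th is a minor 7th above the root.
A seventh above A uses the letter G, and the minor 7th above A# is G#.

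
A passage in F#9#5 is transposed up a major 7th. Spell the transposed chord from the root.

E♯, G𝄪, B𝄪, D♯, F𝄪

F♯ up a major 7th → E♯. New chord: E♯ dominant ninth sharp five.
E♯ — root
G𝄪 — major 3rd
B𝄪 — augmented 5th
D♯ — minor 7th
F𝄪 — major 9th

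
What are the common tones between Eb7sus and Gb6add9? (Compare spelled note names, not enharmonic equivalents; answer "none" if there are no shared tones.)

Eb – Ab – Bb – Db

Eb7sus: Eb Ab Bb Db
Gb6add9: Gb Bb Db Eb Ab
Common to both → Eb, Ab, Bb, Db.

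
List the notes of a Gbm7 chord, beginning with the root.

Gbm7: minor seventh on G♭.
G♭ — root
B𝄫 — minor 3rd
D♭ — perfect 5th
F♭ — minor 7th

G♭, B𝄫, D♭, F♭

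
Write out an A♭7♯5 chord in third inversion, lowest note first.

Gb – Ab – C – E

A♭7♯5 = Ab–C–E–Gb; third inversion → seventh (Gb) lowest.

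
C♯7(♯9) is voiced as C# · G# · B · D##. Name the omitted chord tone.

E#

The full C♯7(♯9) chord is C#, E#, G#, B, D##.
Comparing with the voicing, the major 3rd (3rd) — E# — is absent.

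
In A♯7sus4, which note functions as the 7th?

A♯7sus4 is built on A#; its 7th is a minor 7th above the root.
A seventh above A uses the letter G, and the minor 7th above A# is G#.

G#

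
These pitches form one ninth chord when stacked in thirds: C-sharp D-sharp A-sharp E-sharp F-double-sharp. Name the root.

D-sharp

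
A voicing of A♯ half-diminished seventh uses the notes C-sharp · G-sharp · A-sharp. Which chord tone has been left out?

The full A♯ half-diminished seventh chord is A-sharp, C-sharp, E, G-sharp.
Comparing with the voicing, the diminished 5th (5th) — E — is absent.

E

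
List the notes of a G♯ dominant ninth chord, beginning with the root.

G-sharp, B-sharp, D-sharp, F-sharp, A-sharp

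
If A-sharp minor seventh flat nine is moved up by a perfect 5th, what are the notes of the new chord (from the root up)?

E-sharp, G-sharp, B-sharp, D-sharp, F-sharp

A-sharp up a perfect 5th → E-sharp. New chord: E-sharp minor seventh flat nine.
E-sharp — root
G-sharp — minor 3rd
B-sharp — perfect 5th
D-sharp — minor 7th
F-sharp — minor 9th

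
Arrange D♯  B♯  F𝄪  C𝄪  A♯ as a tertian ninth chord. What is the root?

Stacking in thirds gives B♯ – D♯ – F𝄪 – A♯ – C𝄪, so B♯ is the root — B♯ minor ninth.

B♯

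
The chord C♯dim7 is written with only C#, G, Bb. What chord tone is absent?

E

The full C♯dim7 chord is C#, E, G, Bb.
Comparing with the voicing, the minor 3rd (3rd) — E — is absent.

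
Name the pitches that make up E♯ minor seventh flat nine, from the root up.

E♯ minor seventh flat nine: minor seventh flat nine on E#.
- root: E#
- minor 3rd: G#
- perfect 5th: B#
- minor 7th: D#
- minor 9th: F#

E# – G# – B# – D# – F#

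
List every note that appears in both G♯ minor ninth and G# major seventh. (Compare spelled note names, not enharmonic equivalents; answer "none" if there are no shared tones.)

G-sharp, D-sharp

G♯ minor ninth: G-sharp B D-sharp F-sharp A-sharp
G# major seventh: G-sharp B-sharp D-sharp F-double-sharp
Common to both → G-sharp, D-sharp.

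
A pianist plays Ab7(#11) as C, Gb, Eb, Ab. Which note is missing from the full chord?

The full Ab7(#11) chord is Ab, C, Eb, Gb, D.
Comparing with the voicing, the augmented 11th (11th) — D — is absent.

D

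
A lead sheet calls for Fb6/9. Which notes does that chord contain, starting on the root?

Fb – Ab – Cb – Db – Gb

Fb6/9 is a six-nine built on Fb.
Root: Fb
Major 3rd (3rd): Ab
Perfect 5th (5th): Cb
Major 6th (6th): Db
Major 9th (9th): Gb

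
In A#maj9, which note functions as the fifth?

E#

A#maj9 is built on A#; its 5th is a perfect 5th above the root.
A fifth above A uses the letter E, and the perfect 5th above A# is E#.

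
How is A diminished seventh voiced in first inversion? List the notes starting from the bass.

A diminished seventh = A–C–E-flat–G-flat; first inversion → third (C) lowest.

C, E-flat, G-flat, A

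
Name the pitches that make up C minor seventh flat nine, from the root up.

C minor seventh flat nine is a minor seventh flat nine built on C.
- root: C
- minor 3rd: Eb
- perfect 5th: G
- minor 7th: Bb
- minor 9th: Db

C – Eb – G – Bb – Db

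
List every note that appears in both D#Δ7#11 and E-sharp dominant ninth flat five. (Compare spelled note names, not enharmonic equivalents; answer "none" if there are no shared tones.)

D# F## G##

D#Δ7#11 = D#, F##, A#, C##, G##.
E-sharp dominant ninth flat five = E#, G##, B, D#, F##.
Shared: D#, F##, G##.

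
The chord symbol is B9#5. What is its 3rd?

D#

B9#5 is built on B; its 3rd is a major 3rd above the root.
A third above B uses the letter D, and the major 3rd above B is D#.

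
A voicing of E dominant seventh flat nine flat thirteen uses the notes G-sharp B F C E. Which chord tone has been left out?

D

The full E dominant seventh flat nine flat thirteen chord is E, G-sharp, B, D, F, C.
Comparing with the voicing, the minor 7th (7th) — D — is absent.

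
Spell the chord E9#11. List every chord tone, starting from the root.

E – G# – B – D – F# – A#

E9#11: dominant ninth sharp eleven on E.
- root: E
- major 3rd: G#
- perfect 5th: B
- minor 7th: D
- major 9th: F#
- augmented 11th: A#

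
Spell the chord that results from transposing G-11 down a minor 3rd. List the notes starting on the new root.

E – G – B – D – F♯ – A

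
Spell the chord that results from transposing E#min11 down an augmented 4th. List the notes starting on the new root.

E# down an augmented 4th → B. New chord: B minor eleventh.
Root: B
Minor 3rd (3rd): D
Perfect 5th (5th): F#
Minor 7th (7th): A
Major 9th (9th): C#
Perfect 11th (11th): E

B, D, F#, A, C#, E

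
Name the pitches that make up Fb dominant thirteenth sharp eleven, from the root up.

Fb Ab Cb Ebb Gb Bb Db

Fb dominant thirteenth sharp eleven: dominant thirteenth sharp eleven on Fb.
- root: Fb
- major 3rd: Ab
- perfect 5th: Cb
- minor 7th: Ebb
- major 9th: Gb
- augmented 11th: Bb
- major 13th: Db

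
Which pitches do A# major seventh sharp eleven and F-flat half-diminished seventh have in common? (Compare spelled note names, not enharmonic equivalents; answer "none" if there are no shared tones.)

A# major seventh sharp eleven = A-sharp, C-double-sharp, E-sharp, G-double-sharp, D-double-sharp.
F-flat half-diminished seventh = F-flat, A-double-flat, C-double-flat, E-double-flat.
Shared: none.

none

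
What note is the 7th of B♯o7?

Root of B♯o7 = B#. The 7th is a diminished 7th: B# up a diminished 7th → A.

A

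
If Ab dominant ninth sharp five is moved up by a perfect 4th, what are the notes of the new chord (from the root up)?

Db – F – A – Cb – Eb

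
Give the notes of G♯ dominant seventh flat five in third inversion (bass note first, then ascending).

In root position, G♯ dominant seventh flat five is G-sharp–B-sharp–D–F-sharp.
Third inversion puts the seventh (F-sharp) in the bass.

F-sharp – G-sharp – B-sharp – D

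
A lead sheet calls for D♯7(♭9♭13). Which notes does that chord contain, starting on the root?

D#, F##, A#, C#, E, B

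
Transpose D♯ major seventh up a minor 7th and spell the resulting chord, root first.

C-sharp E-sharp G-sharp B-sharp

A minor 7th up from D-sharp is C-sharp, so the new chord is C-sharp major seventh.
root → C-sharp
3rd (major 3rd) → E-sharp
5th (perfect 5th) → G-sharp
7th (major 7th) → B-sharp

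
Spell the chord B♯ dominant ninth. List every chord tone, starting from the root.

B♯ – D𝄪 – F𝄪 – A♯ – C𝄪

Root B♯, quality dominant ninth:
Root: B♯
Major 3rd (3rd): D𝄪
Perfect 5th (5th): F𝄪
Minor 7th (7th): A♯
Major 9th (9th): C𝄪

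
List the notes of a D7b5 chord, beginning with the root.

D, F#, Ab, C

D7b5 is a dominant seventh flat five built on D.
root → D
3rd (major 3rd) → F#
5th (diminished 5th) → Ab
7th (minor 7th) → C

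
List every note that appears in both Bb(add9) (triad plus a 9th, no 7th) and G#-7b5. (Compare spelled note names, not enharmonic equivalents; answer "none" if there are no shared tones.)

D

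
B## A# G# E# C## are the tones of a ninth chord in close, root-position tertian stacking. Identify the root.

Stacking in thirds gives A# – C## – E# – G# – B##, so A# is the root — A# dominant seventh sharp nine.

A#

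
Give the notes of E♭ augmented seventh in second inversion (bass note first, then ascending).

In root position, E♭ augmented seventh is Eb–G–B–Db.
Second inversion puts the fifth (B) in the bass.

B, Db, Eb, G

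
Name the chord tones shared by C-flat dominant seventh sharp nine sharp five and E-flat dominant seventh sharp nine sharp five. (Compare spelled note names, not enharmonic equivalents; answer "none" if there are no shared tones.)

E-flat, G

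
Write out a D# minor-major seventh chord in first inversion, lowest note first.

F-sharp – A-sharp – C-double-sharp – D-sharp

D# minor-major seventh = D-sharp–F-sharp–A-sharp–C-double-sharp; first inversion → third (F-sharp) lowest.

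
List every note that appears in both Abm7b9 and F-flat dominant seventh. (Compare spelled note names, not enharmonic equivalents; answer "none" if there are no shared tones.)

Ab – Cb

Abm7b9: Ab Cb Eb Gb Bbb
F-flat dominant seventh: Fb Ab Cb Ebb
Common to both → Ab, Cb.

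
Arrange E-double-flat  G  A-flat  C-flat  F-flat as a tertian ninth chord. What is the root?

F-flat

Arranged so that each adjacent pair is a third by letter name: F-flat – A-flat – C-flat – E-double-flat – G.
The bottom of that stack, F-flat, is the root (this is F-flat dominant seventh sharp nine).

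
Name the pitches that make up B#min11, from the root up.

B♯  D♯  F𝄪  A♯  C𝄪  E♯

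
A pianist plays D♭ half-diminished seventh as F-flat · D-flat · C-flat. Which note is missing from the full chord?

A-double-flat

The full D♭ half-diminished seventh chord is D-flat, F-flat, A-double-flat, C-flat.
Comparing with the voicing, the diminished 5th (5th) — A-double-flat — is absent.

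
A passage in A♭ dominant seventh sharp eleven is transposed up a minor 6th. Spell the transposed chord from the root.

F♭ A♭ C♭ E𝄫 B♭

A♭ up a minor 6th → F♭. New chord: F♭ dominant seventh sharp eleven.
F♭ — root
A♭ — major 3rd
C♭ — perfect 5th
E𝄫 — minor 7th
B♭ — augmented 11th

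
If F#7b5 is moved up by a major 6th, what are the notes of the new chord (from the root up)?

F♯ up a major 6th → D♯. New chord: D♯ dominant seventh flat five.
Root: D♯
Major 3rd (3rd): F𝄪
Diminished 5th (5th): A
Minor 7th (7th): C♯

D♯  F𝄪  A  C♯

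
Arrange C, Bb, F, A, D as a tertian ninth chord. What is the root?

Stacking in thirds gives Bb – D – F – A – C, so Bb is the root — Bb major ninth.

Bb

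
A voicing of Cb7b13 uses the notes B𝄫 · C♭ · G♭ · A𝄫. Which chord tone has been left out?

E♭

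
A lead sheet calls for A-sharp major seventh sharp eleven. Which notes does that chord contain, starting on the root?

A-sharp major seventh sharp eleven: major seventh sharp eleven on A#.
A# — root
C## — major 3rd
E# — perfect 5th
G## — major 7th
D## — augmented 11th

A# C## E# G## D##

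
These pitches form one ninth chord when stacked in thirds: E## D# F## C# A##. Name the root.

D#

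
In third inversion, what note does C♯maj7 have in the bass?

C♯maj7 in root position is C#–E#–G#–B#.
Third inversion places the seventh in the bass, which is B#.

B#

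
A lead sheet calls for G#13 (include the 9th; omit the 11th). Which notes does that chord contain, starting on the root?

G♯  B♯  D♯  F♯  A♯  E♯

G#13 is a dominant thirteenth built on G♯.
- root: G♯
- major 3rd: B♯
- perfect 5th: D♯
- minor 7th: F♯
- major 9th: A♯
- major 13th: E♯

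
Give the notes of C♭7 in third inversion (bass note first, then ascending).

C♭7 = Cb–Eb–Gb–Bbb; third inversion → seventh (Bbb) lowest.

Bbb – Cb – Eb – Gb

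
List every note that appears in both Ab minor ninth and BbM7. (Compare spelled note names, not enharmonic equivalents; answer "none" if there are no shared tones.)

Ab minor ninth: Ab Cb Eb Gb Bb
BbM7: Bb D F A
Common to both → Bb.

Bb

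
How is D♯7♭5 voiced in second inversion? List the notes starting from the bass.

A, C#, D#, F##

D♯7♭5 = D#–F##–A–C#; second inversion → fifth (A) lowest.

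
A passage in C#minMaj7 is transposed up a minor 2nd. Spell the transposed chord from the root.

Transposed root: C# → D (minor 2nd up). So we spell D minor-major seventh:
D — root
F — minor 3rd
A — perfect 5th
C# — major 7th

D, F, A, C#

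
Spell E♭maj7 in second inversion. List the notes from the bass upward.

In root position, E♭maj7 is Eb–G–Bb–D.
Second inversion puts the fifth (Bb) in the bass.

Bb  D  Eb  G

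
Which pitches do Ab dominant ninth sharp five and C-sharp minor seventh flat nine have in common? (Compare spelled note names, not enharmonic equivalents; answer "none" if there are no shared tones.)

E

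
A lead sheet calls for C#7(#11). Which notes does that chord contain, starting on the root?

C♯ – E♯ – G♯ – B – F𝄪

C#7(#11): dominant seventh sharp eleven on C♯.
Root: C♯
Major 3rd (3rd): E♯
Perfect 5th (5th): G♯
Minor 7th (7th): B
Augmented 11th (11th): F𝄪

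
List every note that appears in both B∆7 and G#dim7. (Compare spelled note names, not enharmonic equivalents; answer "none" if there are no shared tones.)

B∆7 = B, D#, F#, A#.
G#dim7 = G#, B, D, F.
Shared: B.

B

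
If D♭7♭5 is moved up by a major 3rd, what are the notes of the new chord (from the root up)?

A major 3rd up from Db is F, so the new chord is F dominant seventh flat five.
F — root
A — major 3rd
Cb — diminished 5th
Eb — minor 7th

F, A, Cb, Eb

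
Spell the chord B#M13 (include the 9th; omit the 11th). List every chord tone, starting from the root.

B#M13: major thirteenth on B♯.
Root: B♯
Major 3rd (3rd): D𝄪
Perfect 5th (5th): F𝄪
Major 7th (7th): A𝄪
Major 9th (9th): C𝄪
Major 13th (13th): G𝄪

B♯  D𝄪  F𝄪  A𝄪  C𝄪  G𝄪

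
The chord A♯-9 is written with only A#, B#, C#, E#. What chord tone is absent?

The full A♯-9 chord is A#, C#, E#, G#, B#.
Comparing with the voicing, the minor 7th (7th) — G# — is absent.

G#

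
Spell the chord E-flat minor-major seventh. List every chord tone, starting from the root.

E-flat – G-flat – B-flat – D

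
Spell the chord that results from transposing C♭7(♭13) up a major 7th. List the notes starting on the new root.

Cb up a major 7th → Bb. New chord: Bb dominant seventh flat thirteen.
Root: Bb
Major 3rd (3rd): D
Perfect 5th (5th): F
Minor 7th (7th): Ab
Minor 13th (13th): Gb

Bb, D, F, Ab, Gb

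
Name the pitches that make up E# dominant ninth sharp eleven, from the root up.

E#, G##, B#, D#, F##, A##

E# dominant ninth sharp eleven: dominant ninth sharp eleven on E#.
E# — root
G## — major 3rd
B# — perfect 5th
D# — minor 7th
F## — major 9th
A## — augmented 11th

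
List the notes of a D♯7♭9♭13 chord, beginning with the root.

D#  F##  A#  C#  E  B

Root D#, quality dominant seventh flat nine flat thirteen:
- root: D#
- major 3rd: F##
- perfect 5th: A#
- minor 7th: C#
- minor 9th: E
- minor 13th: B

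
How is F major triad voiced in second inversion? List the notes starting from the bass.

C F A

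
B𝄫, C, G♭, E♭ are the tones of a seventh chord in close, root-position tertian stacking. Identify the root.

C

Arranged so that each adjacent pair is a third by letter name: C – E♭ – G♭ – B𝄫.
The bottom of that stack, C, is the root (this is C diminished seventh).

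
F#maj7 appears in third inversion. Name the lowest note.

E#

F#maj7 in root position is F#–A#–C#–E#.
Third inversion places the seventh in the bass, which is E#.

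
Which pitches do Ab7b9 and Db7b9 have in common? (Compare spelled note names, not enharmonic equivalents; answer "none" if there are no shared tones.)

Ab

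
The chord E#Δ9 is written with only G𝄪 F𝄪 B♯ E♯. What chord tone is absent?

D𝄪

E#Δ9 = E♯, G𝄪, B♯, D𝄪, F𝄪. The voicing lacks the 7th (major 7th), D𝄪.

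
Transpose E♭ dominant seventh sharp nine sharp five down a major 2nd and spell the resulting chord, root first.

D-flat  F  A  C-flat  E

Transposed root: E-flat → D-flat (major 2nd down). So we spell D-flat dominant seventh sharp nine sharp five:
D-flat — root
F — major 3rd
A — augmented 5th
C-flat — minor 7th
E — augmented 9th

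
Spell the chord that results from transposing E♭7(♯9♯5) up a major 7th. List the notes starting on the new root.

D, F#, A#, C, E#

Eb up a major 7th → D. New chord: D dominant seventh sharp nine sharp five.
- root: D
- major 3rd: F#
- augmented 5th: A#
- minor 7th: C
- augmented 9th: E#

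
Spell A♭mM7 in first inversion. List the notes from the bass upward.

C♭, E♭, G, A♭

In root position, A♭mM7 is A♭–C♭–E♭–G.
First inversion puts the third (C♭) in the bass.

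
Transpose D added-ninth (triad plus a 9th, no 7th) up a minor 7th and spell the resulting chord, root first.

C  E  G  D

Transposed root: D → C (minor 7th up). So we spell C added-ninth:
C — root
E — major 3rd
G — perfect 5th
D — major 9th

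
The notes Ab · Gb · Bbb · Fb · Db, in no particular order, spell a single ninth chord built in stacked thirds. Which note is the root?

Gb

Stacking in thirds gives Gb – Bbb – Db – Fb – Ab, so Gb is the root — Gb minor ninth.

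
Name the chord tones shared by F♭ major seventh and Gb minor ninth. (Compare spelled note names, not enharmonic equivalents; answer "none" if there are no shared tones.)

F♭ major seventh: F-flat A-flat C-flat E-flat
Gb minor ninth: G-flat B-double-flat D-flat F-flat A-flat
Common to both → F-flat, A-flat.

F-flat, A-flat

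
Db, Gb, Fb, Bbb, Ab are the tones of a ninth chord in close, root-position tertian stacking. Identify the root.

Stacking in thirds gives Gb – Bbb – Db – Fb – Ab, so Gb is the root — Gb minor ninth.

Gb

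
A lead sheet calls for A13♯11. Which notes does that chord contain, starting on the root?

Root A, quality dominant thirteenth sharp eleven:
Root: A
Major 3rd (3rd): C#
Perfect 5th (5th): E
Minor 7th (7th): G
Major 9th (9th): B
Augmented 11th (11th): D#
Major 13th (13th): F#

A C# E G B D# F#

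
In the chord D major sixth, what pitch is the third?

F-sharp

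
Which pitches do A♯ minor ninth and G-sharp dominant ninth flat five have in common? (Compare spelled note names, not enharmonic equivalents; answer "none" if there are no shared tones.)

A-sharp G-sharp B-sharp

A♯ minor ninth = A-sharp, C-sharp, E-sharp, G-sharp, B-sharp.
G-sharp dominant ninth flat five = G-sharp, B-sharp, D, F-sharp, A-sharp.
Shared: A-sharp, G-sharp, B-sharp.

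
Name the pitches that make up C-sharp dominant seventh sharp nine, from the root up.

C-sharp E-sharp G-sharp B D-double-sharp

C-sharp dominant seventh sharp nine: dominant seventh sharp nine on C-sharp.
- root: C-sharp
- major 3rd: E-sharp
- perfect 5th: G-sharp
- minor 7th: B
- augmented 9th: D-double-sharp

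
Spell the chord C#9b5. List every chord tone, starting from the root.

Root C#, quality dominant ninth flat five:
Root: C#
Major 3rd (3rd): E#
Diminished 5th (5th): G
Minor 7th (7th): B
Major 9th (9th): D#

C#, E#, G, B, D#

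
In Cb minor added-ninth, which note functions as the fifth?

Root of Cb minor added-ninth = C-flat. The 5th is a perfect 5th: C-flat up a perfect 5th → G-flat.

G-flat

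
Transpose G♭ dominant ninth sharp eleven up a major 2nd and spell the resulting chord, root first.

Ab – C – Eb – Gb – Bb – D

A major 2nd up from Gb is Ab, so the new chord is Ab dominant ninth sharp eleven.
Root: Ab
Major 3rd (3rd): C
Perfect 5th (5th): Eb
Minor 7th (7th): Gb
Major 9th (9th): Bb
Augmented 11th (11th): D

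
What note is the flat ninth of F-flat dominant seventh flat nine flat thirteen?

Gbb

F-flat dominant seventh flat nine flat thirteen is built on Fb; its 9th is a minor 9th above the root.
A second above F uses the letter G, and the minor 9th above Fb is Gbb.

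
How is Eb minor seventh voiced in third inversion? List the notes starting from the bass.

Db  Eb  Gb  Bb

In root position, Eb minor seventh is Eb–Gb–Bb–Db.
Third inversion puts the seventh (Db) in the bass.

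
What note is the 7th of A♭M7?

G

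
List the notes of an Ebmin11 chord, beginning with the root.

Ebmin11 is a minor eleventh built on Eb.
Eb — root
Gb — minor 3rd
Bb — perfect 5th
Db — minor 7th
F — major 9th
Ab — perfect 11th

Eb Gb Bb Db F Ab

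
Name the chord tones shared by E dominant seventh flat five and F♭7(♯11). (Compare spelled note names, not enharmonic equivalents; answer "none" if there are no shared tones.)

Bb

E dominant seventh flat five: E G# Bb D
F♭7(♯11): Fb Ab Cb Ebb Bb
Common to both → Bb.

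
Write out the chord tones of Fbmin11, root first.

Fb  Abb  Cb  Ebb  Gb  Bbb

Root Fb, quality minor eleventh:
Fb — root
Abb — minor 3rd
Cb — perfect 5th
Ebb — minor 7th
Gb — major 9th
Bbb — perfect 11th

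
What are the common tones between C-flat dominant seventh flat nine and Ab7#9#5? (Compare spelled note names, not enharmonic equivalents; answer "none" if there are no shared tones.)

C-flat dominant seventh flat nine: Cb Eb Gb Bbb Dbb
Ab7#9#5: Ab C E Gb B
Common to both → Gb.

Gb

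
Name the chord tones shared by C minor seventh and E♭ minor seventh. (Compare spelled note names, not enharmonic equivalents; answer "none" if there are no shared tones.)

C minor seventh = C, E-flat, G, B-flat.
E♭ minor seventh = E-flat, G-flat, B-flat, D-flat.
Shared: E-flat, B-flat.

E-flat, B-flat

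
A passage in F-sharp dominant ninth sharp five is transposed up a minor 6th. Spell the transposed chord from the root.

Transposed root: F-sharp → D (minor 6th up). So we spell D dominant ninth sharp five:
D — root
F-sharp — major 3rd
A-sharp — augmented 5th
C — minor 7th
E — major 9th

D, F-sharp, A-sharp, C, E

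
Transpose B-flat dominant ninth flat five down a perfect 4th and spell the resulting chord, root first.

Transposed root: B-flat → F (perfect 4th down). So we spell F dominant ninth flat five:
- root: F
- major 3rd: A
- diminished 5th: C-flat
- minor 7th: E-flat
- major 9th: G

F  A  C-flat  E-flat  G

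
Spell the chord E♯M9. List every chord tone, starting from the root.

E# – G## – B# – D## – F##

E♯M9: major ninth on E#.
E# — root
G## — major 3rd
B# — perfect 5th
D## — major 7th
F## — major 9th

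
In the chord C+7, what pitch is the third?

E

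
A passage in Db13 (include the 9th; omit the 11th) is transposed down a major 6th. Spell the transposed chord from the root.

Db down a major 6th → Fb. New chord: Fb dominant thirteenth.
root → Fb
3rd (major 3rd) → Ab
5th (perfect 5th) → Cb
7th (minor 7th) → Ebb
9th (major 9th) → Gb
13th (major 13th) → Db

Fb – Ab – Cb – Ebb – Gb – Db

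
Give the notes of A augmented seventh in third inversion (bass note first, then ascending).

A augmented seventh = A–C-sharp–E-sharp–G; third inversion → seventh (G) lowest.

G  A  C-sharp  E-sharp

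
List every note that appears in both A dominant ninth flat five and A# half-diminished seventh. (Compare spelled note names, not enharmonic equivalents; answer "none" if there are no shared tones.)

C-sharp

A dominant ninth flat five: A C-sharp E-flat G B
A# half-diminished seventh: A-sharp C-sharp E G-sharp
Common to both → C-sharp.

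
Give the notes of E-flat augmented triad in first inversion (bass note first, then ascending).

In root position, E-flat augmented triad is E-flat–G–B.
First inversion puts the third (G) in the bass.

G  B  E-flat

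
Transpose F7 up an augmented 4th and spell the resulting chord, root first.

B, D#, F#, A

F up an augmented 4th → B. New chord: B dominant seventh.
root → B
3rd (major 3rd) → D#
5th (perfect 5th) → F#
7th (minor 7th) → A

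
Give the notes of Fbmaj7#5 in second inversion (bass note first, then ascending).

Fbmaj7#5 = Fb–Ab–C–Eb; second inversion → fifth (C) lowest.

C Eb Fb Ab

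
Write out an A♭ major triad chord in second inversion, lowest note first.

Eb, Ab, C

A♭ major triad = Ab–C–Eb; second inversion → fifth (Eb) lowest.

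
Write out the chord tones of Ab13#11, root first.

Ab13#11 is a dominant thirteenth sharp eleven built on Ab.
Ab — root
C — major 3rd
Eb — perfect 5th
Gb — minor 7th
Bb — major 9th
D — augmented 11th
F — major 13th

Ab, C, Eb, Gb, Bb, D, F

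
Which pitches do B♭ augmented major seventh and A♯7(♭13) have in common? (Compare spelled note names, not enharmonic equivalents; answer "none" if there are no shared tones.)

B♭ augmented major seventh = B♭, D, F♯, A.
A♯7(♭13) = A♯, C𝄪, E♯, G♯, F♯.
Shared: F♯.

F♯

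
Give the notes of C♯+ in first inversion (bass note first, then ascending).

In root position, C♯+ is C#–E#–G##.
First inversion puts the third (E#) in the bass.

E# G## C#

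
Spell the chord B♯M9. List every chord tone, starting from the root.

B# – D## – F## – A## – C##

B♯M9: major ninth on B#.
B# — root
D## — major 3rd
F## — perfect 5th
A## — major 7th
C## — major 9th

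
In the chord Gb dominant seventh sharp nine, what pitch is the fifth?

Root of Gb dominant seventh sharp nine = G-flat. The 5th is a perfect 5th: G-flat up a perfect 5th → D-flat.

D-flat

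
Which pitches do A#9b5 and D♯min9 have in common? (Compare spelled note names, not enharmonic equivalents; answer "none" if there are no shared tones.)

A#9b5: A# C## E G# B#
D♯min9: D# F# A# C# E#
Common to both → A#.

A#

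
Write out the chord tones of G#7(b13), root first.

G#7(b13): dominant seventh flat thirteen on G♯.
- root: G♯
- major 3rd: B♯
- perfect 5th: D♯
- minor 7th: F♯
- minor 13th: E

G♯  B♯  D♯  F♯  E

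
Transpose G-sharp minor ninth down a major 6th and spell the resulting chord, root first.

B D F-sharp A C-sharp

A major 6th down from G-sharp is B, so the new chord is B minor ninth.
Root: B
Minor 3rd (3rd): D
Perfect 5th (5th): F-sharp
Minor 7th (7th): A
Major 9th (9th): C-sharp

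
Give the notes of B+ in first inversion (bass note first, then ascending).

D#, F##, B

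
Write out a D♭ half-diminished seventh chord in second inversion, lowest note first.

A-double-flat – C-flat – D-flat – F-flat

In root position, D♭ half-diminished seventh is D-flat–F-flat–A-double-flat–C-flat.
Second inversion puts the fifth (A-double-flat) in the bass.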